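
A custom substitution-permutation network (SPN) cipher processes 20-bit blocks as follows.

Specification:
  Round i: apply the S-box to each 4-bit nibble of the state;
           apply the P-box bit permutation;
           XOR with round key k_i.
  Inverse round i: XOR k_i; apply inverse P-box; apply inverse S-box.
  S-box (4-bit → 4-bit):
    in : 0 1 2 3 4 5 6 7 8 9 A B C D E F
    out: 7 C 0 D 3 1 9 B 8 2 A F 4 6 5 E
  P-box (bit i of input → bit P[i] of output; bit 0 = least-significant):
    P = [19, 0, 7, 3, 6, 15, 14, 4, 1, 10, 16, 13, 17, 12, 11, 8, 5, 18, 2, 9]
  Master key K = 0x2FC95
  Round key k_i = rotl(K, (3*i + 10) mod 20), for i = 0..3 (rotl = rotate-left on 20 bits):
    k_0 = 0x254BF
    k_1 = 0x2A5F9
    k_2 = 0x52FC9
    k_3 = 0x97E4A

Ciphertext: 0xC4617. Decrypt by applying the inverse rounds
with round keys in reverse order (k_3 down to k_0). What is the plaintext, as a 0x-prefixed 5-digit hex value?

0x0CDB9

s_0 = ciphertext = 0xC4617
s_1 = InvRound(s_0, k_3) = 0xDD16A
s_2 = InvRound(s_1, k_2) = 0x6D7D0
s_3 = InvRound(s_2, k_1) = 0x798CA
s_4 = InvRound(s_3, k_0) = 0x0CDB9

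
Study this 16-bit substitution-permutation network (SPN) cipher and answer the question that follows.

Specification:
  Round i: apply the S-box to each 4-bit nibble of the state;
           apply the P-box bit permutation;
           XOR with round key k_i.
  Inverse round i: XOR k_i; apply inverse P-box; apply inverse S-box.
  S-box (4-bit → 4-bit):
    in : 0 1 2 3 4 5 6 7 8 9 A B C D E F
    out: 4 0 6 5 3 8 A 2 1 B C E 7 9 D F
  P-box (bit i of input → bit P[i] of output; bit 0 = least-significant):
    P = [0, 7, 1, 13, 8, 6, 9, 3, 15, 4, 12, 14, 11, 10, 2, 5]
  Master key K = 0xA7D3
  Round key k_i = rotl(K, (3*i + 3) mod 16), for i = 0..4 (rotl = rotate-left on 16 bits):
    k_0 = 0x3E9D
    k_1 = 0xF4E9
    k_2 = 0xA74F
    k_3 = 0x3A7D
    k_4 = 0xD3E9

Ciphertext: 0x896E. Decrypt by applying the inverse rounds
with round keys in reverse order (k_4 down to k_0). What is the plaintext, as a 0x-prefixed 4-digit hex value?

0x7F48

s_0 = ciphertext = 0x896E
s_1 = InvRound(s_0, k_4) = 0x3A0C
s_2 = InvRound(s_1, k_3) = 0x5778
s_3 = InvRound(s_2, k_2) = 0xAF1E
s_4 = InvRound(s_3, k_1) = 0xEBCC
s_5 = InvRound(s_4, k_0) = 0x7F48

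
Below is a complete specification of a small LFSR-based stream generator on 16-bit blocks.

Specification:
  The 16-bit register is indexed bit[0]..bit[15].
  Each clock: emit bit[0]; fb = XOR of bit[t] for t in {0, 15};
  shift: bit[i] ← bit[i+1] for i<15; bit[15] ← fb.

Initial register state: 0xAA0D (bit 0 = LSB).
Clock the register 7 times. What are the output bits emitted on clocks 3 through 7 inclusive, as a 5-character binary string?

reg_0 = 0xAA0D
clock 1: out=1, reg = 0x5506
clock 2: out=0, reg = 0x2A83
clock 3: out=1, reg = 0x9541
clock 4: out=1, reg = 0x4AA0
clock 5: out=0, reg = 0x2550
clock 6: out=0, reg = 0x12A8
clock 7: out=0, reg = 0x0954

11000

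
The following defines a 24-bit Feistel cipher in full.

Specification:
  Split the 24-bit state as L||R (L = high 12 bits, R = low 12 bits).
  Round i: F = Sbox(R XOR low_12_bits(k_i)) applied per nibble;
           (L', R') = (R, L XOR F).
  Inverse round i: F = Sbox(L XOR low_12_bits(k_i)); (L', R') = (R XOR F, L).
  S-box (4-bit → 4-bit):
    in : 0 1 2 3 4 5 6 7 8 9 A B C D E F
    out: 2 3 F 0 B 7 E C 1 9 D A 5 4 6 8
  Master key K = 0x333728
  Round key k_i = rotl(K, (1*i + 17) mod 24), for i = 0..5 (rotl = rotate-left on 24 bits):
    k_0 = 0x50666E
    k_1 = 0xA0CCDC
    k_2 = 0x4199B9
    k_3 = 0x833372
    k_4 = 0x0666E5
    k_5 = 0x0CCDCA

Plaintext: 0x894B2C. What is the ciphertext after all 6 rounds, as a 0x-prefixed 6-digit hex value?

0x4CE469

s_0 = plaintext = 0x894B2C
s_1 = Round(s_0, k_0) = 0xB2CC2B
s_2 = Round(s_1, k_1) = 0xC2B9A0
s_3 = Round(s_2, k_2) = 0x9A0E12
s_4 = Round(s_3, k_3) = 0xE12D42
s_5 = Round(s_4, k_4) = 0xD424CE
s_6 = Round(s_5, k_5) = 0x4CE469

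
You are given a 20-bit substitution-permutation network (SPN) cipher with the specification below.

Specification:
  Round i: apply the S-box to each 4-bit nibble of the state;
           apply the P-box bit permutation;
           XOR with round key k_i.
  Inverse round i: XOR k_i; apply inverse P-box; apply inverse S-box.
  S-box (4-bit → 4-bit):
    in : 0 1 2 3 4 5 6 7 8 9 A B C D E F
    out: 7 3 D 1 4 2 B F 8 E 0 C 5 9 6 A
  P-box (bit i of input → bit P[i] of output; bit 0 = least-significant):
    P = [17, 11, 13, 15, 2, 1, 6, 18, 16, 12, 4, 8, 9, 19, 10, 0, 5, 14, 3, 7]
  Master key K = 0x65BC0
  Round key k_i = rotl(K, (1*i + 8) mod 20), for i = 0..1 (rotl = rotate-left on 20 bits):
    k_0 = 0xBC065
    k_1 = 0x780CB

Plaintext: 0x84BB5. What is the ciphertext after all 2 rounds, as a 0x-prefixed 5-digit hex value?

0x2CF0B

s_0 = plaintext = 0x84BB5
s_1 = Round(s_0, k_0) = 0xFCDB5
s_2 = Round(s_1, k_1) = 0x2CF0B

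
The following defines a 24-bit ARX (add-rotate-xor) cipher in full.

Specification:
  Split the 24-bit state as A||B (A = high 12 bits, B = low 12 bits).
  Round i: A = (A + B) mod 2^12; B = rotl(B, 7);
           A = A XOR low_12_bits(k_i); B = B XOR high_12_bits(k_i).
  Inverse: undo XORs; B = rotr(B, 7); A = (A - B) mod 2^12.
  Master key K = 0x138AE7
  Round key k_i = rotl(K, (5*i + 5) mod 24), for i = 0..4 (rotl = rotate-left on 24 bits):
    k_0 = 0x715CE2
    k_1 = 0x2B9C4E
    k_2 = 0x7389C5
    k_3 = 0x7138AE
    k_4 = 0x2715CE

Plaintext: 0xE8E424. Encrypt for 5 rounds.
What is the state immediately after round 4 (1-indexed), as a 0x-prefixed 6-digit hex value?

0x9B5968

s_0 = plaintext = 0xE8E424
s_1 = Round(s_0, k_0) = 0xE50534
s_2 = Round(s_1, k_1) = 0xFCA890
s_3 = Round(s_2, k_2) = 0x19FF7C
s_4 = Round(s_3, k_3) = 0x9B5968
s_5 = Round(s_4, k_4) = 0x6D363A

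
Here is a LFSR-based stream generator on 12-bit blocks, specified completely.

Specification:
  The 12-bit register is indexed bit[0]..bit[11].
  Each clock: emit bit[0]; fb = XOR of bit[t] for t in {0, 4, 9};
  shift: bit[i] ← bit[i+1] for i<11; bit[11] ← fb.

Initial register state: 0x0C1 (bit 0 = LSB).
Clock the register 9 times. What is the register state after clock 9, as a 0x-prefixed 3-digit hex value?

0x728

reg_0 = 0x0C1
clock 1: out=1, reg = 0x860
clock 2: out=0, reg = 0x430
clock 3: out=0, reg = 0xA18
clock 4: out=0, reg = 0x50C
clock 5: out=0, reg = 0x286
clock 6: out=0, reg = 0x943
clock 7: out=1, reg = 0xCA1
clock 8: out=1, reg = 0xE50
clock 9: out=0, reg = 0x728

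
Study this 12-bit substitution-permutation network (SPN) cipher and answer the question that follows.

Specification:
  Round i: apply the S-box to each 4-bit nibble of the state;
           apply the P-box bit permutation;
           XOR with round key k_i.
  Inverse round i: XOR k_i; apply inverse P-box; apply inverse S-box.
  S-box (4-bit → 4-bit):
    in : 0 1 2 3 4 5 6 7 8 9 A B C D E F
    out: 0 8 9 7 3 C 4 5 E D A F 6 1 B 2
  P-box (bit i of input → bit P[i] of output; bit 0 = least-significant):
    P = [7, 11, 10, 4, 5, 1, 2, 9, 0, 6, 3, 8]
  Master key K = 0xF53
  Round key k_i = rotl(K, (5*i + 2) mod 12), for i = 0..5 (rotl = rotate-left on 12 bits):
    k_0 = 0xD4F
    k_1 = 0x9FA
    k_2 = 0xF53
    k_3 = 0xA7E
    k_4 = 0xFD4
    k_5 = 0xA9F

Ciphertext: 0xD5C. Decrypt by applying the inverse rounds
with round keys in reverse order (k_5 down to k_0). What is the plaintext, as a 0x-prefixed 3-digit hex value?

s_0 = ciphertext = 0xD5C
s_1 = InvRound(s_0, k_5) = 0xEA7
s_2 = InvRound(s_1, k_4) = 0xE41
s_3 = InvRound(s_2, k_3) = 0x735
s_4 = InvRound(s_3, k_2) = 0xF3F
s_5 = InvRound(s_4, k_1) = 0x457
s_6 = InvRound(s_5, k_0) = 0x50A

0x50A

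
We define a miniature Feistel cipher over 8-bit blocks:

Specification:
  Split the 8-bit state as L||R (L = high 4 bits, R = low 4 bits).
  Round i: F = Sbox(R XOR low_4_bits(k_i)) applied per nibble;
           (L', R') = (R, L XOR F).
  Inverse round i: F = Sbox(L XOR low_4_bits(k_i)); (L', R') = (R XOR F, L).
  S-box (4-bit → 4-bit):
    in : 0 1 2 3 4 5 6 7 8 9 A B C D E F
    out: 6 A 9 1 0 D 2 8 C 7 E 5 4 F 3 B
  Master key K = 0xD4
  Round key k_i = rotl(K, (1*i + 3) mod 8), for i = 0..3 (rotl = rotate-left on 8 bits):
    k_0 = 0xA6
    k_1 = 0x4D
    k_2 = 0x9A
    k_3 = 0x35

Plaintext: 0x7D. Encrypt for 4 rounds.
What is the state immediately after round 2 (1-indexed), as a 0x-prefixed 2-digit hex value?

0x26

s_0 = plaintext = 0x7D
s_1 = Round(s_0, k_0) = 0xD2
s_2 = Round(s_1, k_1) = 0x26
s_3 = Round(s_2, k_2) = 0x66
s_4 = Round(s_3, k_3) = 0x67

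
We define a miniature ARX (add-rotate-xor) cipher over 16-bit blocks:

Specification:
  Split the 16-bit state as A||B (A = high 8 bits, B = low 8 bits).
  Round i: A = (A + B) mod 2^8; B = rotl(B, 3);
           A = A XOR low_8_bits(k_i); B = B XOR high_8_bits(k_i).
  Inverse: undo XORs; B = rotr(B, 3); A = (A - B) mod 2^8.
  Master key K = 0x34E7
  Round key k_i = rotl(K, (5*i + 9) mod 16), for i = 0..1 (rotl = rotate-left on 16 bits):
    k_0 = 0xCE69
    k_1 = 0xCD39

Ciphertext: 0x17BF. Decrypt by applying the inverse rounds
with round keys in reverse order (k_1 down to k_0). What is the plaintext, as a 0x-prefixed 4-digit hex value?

s_0 = ciphertext = 0x17BF
s_1 = InvRound(s_0, k_1) = 0xE04E
s_2 = InvRound(s_1, k_0) = 0x7910

0x7910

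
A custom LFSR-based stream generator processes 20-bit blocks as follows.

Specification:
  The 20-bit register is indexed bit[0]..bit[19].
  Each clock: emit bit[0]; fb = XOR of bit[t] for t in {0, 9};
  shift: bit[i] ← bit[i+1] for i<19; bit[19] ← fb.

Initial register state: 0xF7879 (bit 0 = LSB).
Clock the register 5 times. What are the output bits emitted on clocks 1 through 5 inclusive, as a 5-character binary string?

10011

reg_0 = 0xF7879
clock 1: out=1, reg = 0xFBC3C
clock 2: out=0, reg = 0x7DE1E
clock 3: out=0, reg = 0xBEF0F
clock 4: out=1, reg = 0x5F787
clock 5: out=1, reg = 0x2FBC3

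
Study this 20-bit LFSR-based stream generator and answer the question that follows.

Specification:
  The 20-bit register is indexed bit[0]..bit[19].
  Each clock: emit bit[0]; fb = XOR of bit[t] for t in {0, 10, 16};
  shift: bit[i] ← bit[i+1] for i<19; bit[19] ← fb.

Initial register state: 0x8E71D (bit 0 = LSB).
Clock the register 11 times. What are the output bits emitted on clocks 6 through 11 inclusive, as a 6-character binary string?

reg_0 = 0x8E71D
clock 1: out=1, reg = 0x4738E
clock 2: out=0, reg = 0x239C7
clock 3: out=1, reg = 0x91CE3
clock 4: out=1, reg = 0xC8E71
clock 5: out=1, reg = 0x64738
clock 6: out=0, reg = 0xB239C
clock 7: out=0, reg = 0xD91CE
clock 8: out=0, reg = 0xEC8E7
clock 9: out=1, reg = 0xF6473
clock 10: out=1, reg = 0xFB239
clock 11: out=1, reg = 0x7D91C

000111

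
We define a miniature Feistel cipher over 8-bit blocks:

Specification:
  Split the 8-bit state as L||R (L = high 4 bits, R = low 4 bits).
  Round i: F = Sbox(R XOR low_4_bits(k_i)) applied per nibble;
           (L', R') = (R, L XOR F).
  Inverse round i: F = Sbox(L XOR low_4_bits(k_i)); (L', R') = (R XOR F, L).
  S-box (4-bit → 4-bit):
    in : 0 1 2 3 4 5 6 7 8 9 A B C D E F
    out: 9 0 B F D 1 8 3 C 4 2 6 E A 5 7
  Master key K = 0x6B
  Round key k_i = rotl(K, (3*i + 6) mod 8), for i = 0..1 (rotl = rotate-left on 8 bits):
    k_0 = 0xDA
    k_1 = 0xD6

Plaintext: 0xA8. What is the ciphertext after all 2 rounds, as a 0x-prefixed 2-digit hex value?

s_0 = plaintext = 0xA8
s_1 = Round(s_0, k_0) = 0x81
s_2 = Round(s_1, k_1) = 0x1B

0x1B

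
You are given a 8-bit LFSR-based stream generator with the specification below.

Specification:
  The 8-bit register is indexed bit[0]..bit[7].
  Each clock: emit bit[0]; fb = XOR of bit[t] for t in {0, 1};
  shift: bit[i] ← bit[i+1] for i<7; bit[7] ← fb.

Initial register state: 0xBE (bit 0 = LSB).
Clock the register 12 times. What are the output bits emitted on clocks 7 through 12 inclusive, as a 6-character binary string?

reg_0 = 0xBE
clock 1: out=0, reg = 0xDF
clock 2: out=1, reg = 0x6F
clock 3: out=1, reg = 0x37
clock 4: out=1, reg = 0x1B
clock 5: out=1, reg = 0x0D
clock 6: out=1, reg = 0x86
clock 7: out=0, reg = 0xC3
clock 8: out=1, reg = 0x61
clock 9: out=1, reg = 0xB0
clock 10: out=0, reg = 0x58
clock 11: out=0, reg = 0x2C
clock 12: out=0, reg = 0x16

011000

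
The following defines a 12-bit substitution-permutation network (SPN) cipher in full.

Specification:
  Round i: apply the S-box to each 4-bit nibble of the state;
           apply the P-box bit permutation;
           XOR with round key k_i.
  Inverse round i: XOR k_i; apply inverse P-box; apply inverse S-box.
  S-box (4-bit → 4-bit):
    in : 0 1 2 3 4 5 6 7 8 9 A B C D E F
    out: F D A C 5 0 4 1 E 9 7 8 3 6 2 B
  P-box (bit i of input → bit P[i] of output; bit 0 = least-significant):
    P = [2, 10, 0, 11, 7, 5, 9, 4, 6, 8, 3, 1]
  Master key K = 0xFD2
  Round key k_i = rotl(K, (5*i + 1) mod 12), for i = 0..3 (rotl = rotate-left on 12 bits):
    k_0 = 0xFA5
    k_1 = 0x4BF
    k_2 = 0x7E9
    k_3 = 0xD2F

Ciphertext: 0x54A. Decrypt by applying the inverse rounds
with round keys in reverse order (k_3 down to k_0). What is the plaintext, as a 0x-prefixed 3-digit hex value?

s_0 = ciphertext = 0x54A
s_1 = InvRound(s_0, k_3) = 0x7E1
s_2 = InvRound(s_1, k_2) = 0x655
s_3 = InvRound(s_2, k_1) = 0x1A5
s_4 = InvRound(s_3, k_0) = 0x562

0x562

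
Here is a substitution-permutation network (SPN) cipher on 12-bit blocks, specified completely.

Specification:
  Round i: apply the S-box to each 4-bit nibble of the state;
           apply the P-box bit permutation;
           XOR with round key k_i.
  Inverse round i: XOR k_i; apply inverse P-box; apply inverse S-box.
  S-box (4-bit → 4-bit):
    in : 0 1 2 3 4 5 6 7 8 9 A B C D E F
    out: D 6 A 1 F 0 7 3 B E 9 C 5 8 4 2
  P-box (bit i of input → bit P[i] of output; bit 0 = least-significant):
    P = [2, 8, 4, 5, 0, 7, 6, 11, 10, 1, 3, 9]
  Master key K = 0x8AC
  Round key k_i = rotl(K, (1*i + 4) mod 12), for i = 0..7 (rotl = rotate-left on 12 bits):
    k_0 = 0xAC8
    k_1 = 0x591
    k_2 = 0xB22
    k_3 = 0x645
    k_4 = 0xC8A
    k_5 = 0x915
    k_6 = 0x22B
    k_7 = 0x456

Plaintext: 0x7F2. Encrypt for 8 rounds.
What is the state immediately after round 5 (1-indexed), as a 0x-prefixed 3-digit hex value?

0x7D1

s_0 = plaintext = 0x7F2
s_1 = Round(s_0, k_0) = 0xF6A
s_2 = Round(s_1, k_1) = 0x576
s_3 = Round(s_2, k_2) = 0xAB7
s_4 = Round(s_3, k_3) = 0x901
s_5 = Round(s_4, k_4) = 0x7D1
s_6 = Round(s_5, k_5) = 0x407
s_7 = Round(s_6, k_6) = 0xD64
s_8 = Round(s_7, k_7) = 0x7A3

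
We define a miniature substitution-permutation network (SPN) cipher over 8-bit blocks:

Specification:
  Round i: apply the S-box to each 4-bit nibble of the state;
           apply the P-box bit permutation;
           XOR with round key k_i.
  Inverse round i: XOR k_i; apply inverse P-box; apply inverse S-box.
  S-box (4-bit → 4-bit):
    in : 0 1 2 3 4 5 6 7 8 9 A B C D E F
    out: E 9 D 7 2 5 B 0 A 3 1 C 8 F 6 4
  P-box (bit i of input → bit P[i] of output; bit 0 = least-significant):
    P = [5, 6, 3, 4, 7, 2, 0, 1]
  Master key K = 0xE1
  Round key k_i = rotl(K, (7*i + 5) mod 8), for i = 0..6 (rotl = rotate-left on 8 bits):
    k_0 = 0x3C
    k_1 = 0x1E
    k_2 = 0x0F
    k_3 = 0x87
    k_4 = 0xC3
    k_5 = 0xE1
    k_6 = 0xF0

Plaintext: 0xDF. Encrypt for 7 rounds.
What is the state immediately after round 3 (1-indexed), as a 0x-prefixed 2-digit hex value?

s_0 = plaintext = 0xDF
s_1 = Round(s_0, k_0) = 0xB3
s_2 = Round(s_1, k_1) = 0x75
s_3 = Round(s_2, k_2) = 0x27
s_4 = Round(s_3, k_3) = 0x04
s_5 = Round(s_4, k_4) = 0x84
s_6 = Round(s_5, k_5) = 0xA7
s_7 = Round(s_6, k_6) = 0x70

0x27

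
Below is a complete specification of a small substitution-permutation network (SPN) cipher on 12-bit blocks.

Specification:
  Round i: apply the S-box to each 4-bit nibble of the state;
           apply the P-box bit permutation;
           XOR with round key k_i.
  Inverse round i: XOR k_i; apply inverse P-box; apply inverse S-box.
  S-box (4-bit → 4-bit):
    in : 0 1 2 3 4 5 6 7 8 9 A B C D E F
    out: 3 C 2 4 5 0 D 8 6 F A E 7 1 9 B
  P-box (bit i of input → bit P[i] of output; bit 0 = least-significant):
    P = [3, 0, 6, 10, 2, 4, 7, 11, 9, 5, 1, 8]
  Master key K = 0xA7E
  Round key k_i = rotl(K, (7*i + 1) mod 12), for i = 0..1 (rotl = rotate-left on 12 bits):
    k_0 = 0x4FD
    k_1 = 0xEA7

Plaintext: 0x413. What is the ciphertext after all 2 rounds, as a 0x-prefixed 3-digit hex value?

s_0 = plaintext = 0x413
s_1 = Round(s_0, k_0) = 0xE3F
s_2 = Round(s_1, k_1) = 0x92E

0x92E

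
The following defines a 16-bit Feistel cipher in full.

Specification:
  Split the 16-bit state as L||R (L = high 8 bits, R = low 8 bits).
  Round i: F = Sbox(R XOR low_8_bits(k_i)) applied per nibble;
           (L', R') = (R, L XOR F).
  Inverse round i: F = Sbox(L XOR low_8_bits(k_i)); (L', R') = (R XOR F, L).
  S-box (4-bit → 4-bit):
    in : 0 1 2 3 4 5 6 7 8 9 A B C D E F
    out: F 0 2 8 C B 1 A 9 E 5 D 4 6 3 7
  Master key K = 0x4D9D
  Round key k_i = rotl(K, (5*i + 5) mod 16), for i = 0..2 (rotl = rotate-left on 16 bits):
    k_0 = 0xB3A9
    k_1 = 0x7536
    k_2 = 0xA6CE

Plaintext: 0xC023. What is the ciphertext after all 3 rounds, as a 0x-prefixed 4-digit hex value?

0x3B2E

s_0 = plaintext = 0xC023
s_1 = Round(s_0, k_0) = 0x2355
s_2 = Round(s_1, k_1) = 0x553B
s_3 = Round(s_2, k_2) = 0x3B2E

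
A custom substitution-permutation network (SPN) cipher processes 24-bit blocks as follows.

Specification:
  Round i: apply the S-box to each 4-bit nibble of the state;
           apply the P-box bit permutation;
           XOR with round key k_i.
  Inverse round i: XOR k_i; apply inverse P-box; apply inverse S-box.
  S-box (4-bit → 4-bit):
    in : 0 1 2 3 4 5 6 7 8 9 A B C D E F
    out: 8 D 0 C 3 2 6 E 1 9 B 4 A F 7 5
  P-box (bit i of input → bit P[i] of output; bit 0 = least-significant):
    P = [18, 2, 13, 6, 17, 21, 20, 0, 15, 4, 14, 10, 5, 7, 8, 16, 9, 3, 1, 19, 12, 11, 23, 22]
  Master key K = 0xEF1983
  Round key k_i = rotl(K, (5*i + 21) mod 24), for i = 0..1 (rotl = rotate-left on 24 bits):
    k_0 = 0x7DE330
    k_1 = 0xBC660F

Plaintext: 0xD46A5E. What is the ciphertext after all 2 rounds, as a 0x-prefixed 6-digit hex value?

0xD670DA

s_0 = plaintext = 0xD46A5E
s_1 = Round(s_0, k_0) = 0x995CAC
s_2 = Round(s_1, k_1) = 0xD670DA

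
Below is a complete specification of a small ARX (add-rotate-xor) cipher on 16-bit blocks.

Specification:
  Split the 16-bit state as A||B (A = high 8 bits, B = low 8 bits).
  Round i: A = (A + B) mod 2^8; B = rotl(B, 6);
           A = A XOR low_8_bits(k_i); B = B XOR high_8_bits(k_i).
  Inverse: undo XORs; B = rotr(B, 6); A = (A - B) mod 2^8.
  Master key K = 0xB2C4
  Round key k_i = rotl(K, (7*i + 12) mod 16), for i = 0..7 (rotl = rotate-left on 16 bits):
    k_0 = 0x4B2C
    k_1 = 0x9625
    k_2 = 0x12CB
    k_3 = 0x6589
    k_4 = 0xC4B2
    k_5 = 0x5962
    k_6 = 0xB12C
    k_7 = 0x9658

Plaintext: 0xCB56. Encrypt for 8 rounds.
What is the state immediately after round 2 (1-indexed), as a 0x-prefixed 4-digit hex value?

0xCE21

s_0 = plaintext = 0xCB56
s_1 = Round(s_0, k_0) = 0x0DDE
s_2 = Round(s_1, k_1) = 0xCE21
s_3 = Round(s_2, k_2) = 0x245A
s_4 = Round(s_3, k_3) = 0xF7F3
s_5 = Round(s_4, k_4) = 0x5838
s_6 = Round(s_5, k_5) = 0xF257
s_7 = Round(s_6, k_6) = 0x6564
s_8 = Round(s_7, k_7) = 0x918F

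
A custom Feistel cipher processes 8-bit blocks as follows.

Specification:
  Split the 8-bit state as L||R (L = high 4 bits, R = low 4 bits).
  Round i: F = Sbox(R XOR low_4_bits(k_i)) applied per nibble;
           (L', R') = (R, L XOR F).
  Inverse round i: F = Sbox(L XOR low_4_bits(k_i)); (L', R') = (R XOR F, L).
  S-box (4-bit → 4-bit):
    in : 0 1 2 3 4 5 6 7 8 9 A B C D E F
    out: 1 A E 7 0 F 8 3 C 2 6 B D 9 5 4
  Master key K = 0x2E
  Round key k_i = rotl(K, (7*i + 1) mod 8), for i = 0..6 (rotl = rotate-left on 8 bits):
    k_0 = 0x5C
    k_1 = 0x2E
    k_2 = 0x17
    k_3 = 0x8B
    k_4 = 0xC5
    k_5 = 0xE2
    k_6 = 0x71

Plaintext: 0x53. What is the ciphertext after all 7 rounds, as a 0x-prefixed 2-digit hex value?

s_0 = plaintext = 0x53
s_1 = Round(s_0, k_0) = 0x31
s_2 = Round(s_1, k_1) = 0x17
s_3 = Round(s_2, k_2) = 0x70
s_4 = Round(s_3, k_3) = 0x0C
s_5 = Round(s_4, k_4) = 0xC2
s_6 = Round(s_5, k_5) = 0x2D
s_7 = Round(s_6, k_6) = 0xDF

0xDF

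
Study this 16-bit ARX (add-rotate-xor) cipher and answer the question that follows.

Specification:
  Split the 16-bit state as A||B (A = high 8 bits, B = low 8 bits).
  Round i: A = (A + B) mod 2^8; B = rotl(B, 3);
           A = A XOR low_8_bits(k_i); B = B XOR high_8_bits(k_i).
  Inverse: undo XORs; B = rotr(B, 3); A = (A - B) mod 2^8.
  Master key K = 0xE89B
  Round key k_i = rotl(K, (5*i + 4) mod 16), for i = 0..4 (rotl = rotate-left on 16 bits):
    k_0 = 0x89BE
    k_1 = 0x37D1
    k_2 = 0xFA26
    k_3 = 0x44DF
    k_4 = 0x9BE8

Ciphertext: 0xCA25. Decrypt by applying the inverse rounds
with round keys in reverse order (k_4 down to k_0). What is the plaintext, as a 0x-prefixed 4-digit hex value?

0x37A9

s_0 = ciphertext = 0xCA25
s_1 = InvRound(s_0, k_4) = 0x4BD7
s_2 = InvRound(s_1, k_3) = 0x2272
s_3 = InvRound(s_2, k_2) = 0xF311
s_4 = InvRound(s_3, k_1) = 0x5EC4
s_5 = InvRound(s_4, k_0) = 0x37A9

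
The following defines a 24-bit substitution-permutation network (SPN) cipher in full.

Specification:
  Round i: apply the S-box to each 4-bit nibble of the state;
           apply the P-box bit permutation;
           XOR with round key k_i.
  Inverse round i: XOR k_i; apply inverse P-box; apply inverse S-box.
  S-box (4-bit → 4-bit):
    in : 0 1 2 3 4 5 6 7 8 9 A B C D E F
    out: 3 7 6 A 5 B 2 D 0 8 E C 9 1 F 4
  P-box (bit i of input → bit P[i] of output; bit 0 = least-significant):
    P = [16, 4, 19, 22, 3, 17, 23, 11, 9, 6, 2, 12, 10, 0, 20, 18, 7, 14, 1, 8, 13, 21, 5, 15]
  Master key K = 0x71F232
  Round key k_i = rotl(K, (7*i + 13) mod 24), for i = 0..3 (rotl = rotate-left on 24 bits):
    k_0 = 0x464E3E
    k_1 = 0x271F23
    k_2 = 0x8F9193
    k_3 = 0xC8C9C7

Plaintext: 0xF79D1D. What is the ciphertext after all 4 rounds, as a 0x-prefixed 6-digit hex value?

s_0 = plaintext = 0xF79D1D
s_1 = Round(s_0, k_0) = 0xC14D94
s_2 = Round(s_1, k_1) = 0x3EF1A1
s_3 = Round(s_2, k_2) = 0x345A45
s_4 = Round(s_3, k_3) = 0x2D5D18

0x2D5D18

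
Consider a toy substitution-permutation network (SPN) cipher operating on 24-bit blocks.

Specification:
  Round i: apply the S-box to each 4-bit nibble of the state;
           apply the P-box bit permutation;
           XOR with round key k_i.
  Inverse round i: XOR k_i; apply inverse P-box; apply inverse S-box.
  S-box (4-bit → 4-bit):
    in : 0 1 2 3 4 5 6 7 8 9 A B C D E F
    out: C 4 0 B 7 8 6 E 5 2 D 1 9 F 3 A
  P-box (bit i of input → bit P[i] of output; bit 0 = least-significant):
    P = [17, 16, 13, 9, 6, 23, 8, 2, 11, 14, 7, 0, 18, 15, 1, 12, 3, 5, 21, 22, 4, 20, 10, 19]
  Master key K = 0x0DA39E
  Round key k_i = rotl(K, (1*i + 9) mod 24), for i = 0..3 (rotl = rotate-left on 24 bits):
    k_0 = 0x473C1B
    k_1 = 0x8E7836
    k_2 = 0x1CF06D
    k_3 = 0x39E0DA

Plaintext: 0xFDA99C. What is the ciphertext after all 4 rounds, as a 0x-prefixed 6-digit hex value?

s_0 = plaintext = 0xFDA99C
s_1 = Round(s_0, k_0) = 0xB96E31
s_2 = Round(s_1, k_1) = 0x0E9040
s_3 = Round(s_2, k_2) = 0x945784
s_4 = Round(s_3, k_3) = 0x0A9133

0x0A9133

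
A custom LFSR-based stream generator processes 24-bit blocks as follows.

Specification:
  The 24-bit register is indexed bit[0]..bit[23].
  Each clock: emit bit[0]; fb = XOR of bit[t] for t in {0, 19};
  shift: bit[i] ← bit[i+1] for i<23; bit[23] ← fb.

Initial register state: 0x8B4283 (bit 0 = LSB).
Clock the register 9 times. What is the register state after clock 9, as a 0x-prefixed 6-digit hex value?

reg_0 = 0x8B4283
clock 1: out=1, reg = 0x45A141
clock 2: out=1, reg = 0xA2D0A0
clock 3: out=0, reg = 0x516850
clock 4: out=0, reg = 0x28B428
clock 5: out=0, reg = 0x945A14
clock 6: out=0, reg = 0x4A2D0A
clock 7: out=0, reg = 0xA51685
clock 8: out=1, reg = 0xD28B42
clock 9: out=0, reg = 0x6945A1

0x6945A1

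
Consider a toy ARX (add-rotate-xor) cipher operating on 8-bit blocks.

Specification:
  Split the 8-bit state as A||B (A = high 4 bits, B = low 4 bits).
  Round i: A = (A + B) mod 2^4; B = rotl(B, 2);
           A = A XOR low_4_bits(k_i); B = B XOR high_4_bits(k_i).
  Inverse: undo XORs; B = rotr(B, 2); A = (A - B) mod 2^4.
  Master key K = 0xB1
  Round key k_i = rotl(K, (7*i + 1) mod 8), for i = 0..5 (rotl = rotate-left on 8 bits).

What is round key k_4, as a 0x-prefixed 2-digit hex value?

0x36

K = 0xB1
k_0 = rotl(K, (7*0+1) mod 8) = rotl(K, 1) = 0x63
k_1 = rotl(K, (7*1+1) mod 8) = rotl(K, 0) = 0xB1
k_2 = rotl(K, (7*2+1) mod 8) = rotl(K, 7) = 0xD8
k_3 = rotl(K, (7*3+1) mod 8) = rotl(K, 6) = 0x6C
k_4 = rotl(K, (7*4+1) mod 8) = rotl(K, 5) = 0x36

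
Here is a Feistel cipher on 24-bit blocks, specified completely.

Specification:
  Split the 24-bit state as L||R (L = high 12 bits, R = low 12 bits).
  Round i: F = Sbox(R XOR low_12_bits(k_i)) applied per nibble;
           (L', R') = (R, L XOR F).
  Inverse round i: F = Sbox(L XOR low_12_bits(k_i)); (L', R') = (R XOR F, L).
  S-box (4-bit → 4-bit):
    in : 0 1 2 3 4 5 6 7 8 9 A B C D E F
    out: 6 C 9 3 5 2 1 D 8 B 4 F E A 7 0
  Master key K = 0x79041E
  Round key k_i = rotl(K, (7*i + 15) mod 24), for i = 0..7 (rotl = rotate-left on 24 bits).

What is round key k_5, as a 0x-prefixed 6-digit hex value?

K = 0x79041E
k_0 = rotl(K, (7*0+15) mod 24) = rotl(K, 15) = 0x0F3C82
k_1 = rotl(K, (7*1+15) mod 24) = rotl(K, 22) = 0x9E4107
k_2 = rotl(K, (7*2+15) mod 24) = rotl(K, 5) = 0x2083CF
k_3 = rotl(K, (7*3+15) mod 24) = rotl(K, 12) = 0x41E790
k_4 = rotl(K, (7*4+15) mod 24) = rotl(K, 19) = 0xF3C820
k_5 = rotl(K, (7*5+15) mod 24) = rotl(K, 2) = 0xE41079

0xE41079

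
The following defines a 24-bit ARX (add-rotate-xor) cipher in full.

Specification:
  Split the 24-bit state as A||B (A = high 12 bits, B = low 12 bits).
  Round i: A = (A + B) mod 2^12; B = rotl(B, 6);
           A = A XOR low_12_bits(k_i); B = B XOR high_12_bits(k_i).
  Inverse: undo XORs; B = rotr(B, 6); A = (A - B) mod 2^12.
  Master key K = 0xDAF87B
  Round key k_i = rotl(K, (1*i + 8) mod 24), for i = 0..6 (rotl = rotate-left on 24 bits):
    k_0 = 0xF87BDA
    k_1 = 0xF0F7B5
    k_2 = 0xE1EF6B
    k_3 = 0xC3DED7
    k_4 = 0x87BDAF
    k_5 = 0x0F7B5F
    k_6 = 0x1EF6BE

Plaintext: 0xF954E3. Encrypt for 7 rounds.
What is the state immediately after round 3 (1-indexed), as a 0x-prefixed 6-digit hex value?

s_0 = plaintext = 0xF954E3
s_1 = Round(s_0, k_0) = 0xFA2754
s_2 = Round(s_1, k_1) = 0x143A12
s_3 = Round(s_2, k_2) = 0x43EAB6
s_4 = Round(s_3, k_3) = 0x023197
s_5 = Round(s_4, k_4) = 0xC15DBD
s_6 = Round(s_5, k_5) = 0x28DF81
s_7 = Round(s_6, k_6) = 0x4B0191

0x43EAB6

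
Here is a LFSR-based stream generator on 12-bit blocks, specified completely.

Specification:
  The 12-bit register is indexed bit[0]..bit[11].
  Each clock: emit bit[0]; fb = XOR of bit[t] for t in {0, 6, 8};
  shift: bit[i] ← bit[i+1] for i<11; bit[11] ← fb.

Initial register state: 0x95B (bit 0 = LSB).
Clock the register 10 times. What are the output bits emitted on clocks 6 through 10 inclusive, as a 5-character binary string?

01010

reg_0 = 0x95B
clock 1: out=1, reg = 0xCAD
clock 2: out=1, reg = 0xE56
clock 3: out=0, reg = 0xF2B
clock 4: out=1, reg = 0x795
clock 5: out=1, reg = 0x3CA
clock 6: out=0, reg = 0x1E5
clock 7: out=1, reg = 0x8F2
clock 8: out=0, reg = 0xC79
clock 9: out=1, reg = 0x63C
clock 10: out=0, reg = 0x31E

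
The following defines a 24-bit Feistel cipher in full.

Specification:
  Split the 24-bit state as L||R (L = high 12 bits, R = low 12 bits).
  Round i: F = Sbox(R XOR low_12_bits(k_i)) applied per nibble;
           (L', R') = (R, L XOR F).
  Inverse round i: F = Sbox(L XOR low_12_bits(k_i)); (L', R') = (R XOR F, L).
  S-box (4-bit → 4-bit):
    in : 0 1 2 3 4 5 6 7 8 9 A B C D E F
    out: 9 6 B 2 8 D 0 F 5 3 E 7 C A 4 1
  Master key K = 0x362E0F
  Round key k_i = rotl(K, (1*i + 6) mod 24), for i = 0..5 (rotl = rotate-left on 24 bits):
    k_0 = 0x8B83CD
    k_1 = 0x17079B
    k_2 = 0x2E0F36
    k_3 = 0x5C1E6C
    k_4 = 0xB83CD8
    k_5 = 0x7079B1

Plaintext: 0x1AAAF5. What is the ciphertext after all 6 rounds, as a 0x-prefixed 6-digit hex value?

0x2C23F7

s_0 = plaintext = 0x1AAAF5
s_1 = Round(s_0, k_0) = 0xAF528F
s_2 = Round(s_1, k_1) = 0x28F79D
s_3 = Round(s_2, k_2) = 0x79D768
s_4 = Round(s_3, k_3) = 0x768405
s_5 = Round(s_4, k_4) = 0x4052C2
s_6 = Round(s_5, k_5) = 0x2C23F7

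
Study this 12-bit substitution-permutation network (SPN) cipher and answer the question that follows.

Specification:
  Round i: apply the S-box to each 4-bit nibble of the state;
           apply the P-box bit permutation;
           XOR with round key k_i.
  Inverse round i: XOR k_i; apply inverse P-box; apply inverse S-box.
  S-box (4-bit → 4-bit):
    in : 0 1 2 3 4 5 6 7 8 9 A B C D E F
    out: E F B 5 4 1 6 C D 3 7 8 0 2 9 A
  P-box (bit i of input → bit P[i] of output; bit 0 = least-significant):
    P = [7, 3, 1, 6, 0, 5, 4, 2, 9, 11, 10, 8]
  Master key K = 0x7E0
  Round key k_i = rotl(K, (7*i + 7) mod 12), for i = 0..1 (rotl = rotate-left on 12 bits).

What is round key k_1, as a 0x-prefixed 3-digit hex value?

0xF81

K = 0x7E0
k_0 = rotl(K, (7*0+7) mod 12) = rotl(K, 7) = 0x03F
k_1 = rotl(K, (7*1+7) mod 12) = rotl(K, 2) = 0xF81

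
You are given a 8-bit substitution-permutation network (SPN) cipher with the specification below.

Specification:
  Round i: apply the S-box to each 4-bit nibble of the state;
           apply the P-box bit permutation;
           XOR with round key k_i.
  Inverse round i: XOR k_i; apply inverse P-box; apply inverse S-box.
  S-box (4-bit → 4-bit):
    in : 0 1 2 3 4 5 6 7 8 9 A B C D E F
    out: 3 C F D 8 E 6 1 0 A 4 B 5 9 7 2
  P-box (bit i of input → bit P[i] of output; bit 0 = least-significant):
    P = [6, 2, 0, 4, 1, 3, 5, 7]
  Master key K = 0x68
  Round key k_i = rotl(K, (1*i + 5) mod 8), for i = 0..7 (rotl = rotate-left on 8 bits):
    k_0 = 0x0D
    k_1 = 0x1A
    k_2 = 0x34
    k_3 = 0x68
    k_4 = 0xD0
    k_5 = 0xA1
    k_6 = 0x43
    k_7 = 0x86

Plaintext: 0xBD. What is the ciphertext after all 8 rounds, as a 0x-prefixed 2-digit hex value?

0xAC

s_0 = plaintext = 0xBD
s_1 = Round(s_0, k_0) = 0xD7
s_2 = Round(s_1, k_1) = 0xD8
s_3 = Round(s_2, k_2) = 0xB6
s_4 = Round(s_3, k_3) = 0xE7
s_5 = Round(s_4, k_4) = 0xBA
s_6 = Round(s_5, k_5) = 0x2A
s_7 = Round(s_6, k_6) = 0xE8
s_8 = Round(s_7, k_7) = 0xAC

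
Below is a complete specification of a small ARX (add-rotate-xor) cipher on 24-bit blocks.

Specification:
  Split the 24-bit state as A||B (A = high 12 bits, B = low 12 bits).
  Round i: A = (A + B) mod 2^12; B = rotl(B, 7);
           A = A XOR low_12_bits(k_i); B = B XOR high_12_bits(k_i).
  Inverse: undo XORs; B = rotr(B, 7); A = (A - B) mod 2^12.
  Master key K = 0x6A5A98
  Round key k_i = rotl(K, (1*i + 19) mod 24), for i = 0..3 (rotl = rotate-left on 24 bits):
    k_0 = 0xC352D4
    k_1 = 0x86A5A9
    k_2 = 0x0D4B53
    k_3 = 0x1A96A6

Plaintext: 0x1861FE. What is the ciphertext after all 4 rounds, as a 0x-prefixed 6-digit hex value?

s_0 = plaintext = 0x1861FE
s_1 = Round(s_0, k_0) = 0x15033A
s_2 = Round(s_1, k_1) = 0x123573
s_3 = Round(s_2, k_2) = 0xDC597F
s_4 = Round(s_3, k_3) = 0x1E2E62

0x1E2E62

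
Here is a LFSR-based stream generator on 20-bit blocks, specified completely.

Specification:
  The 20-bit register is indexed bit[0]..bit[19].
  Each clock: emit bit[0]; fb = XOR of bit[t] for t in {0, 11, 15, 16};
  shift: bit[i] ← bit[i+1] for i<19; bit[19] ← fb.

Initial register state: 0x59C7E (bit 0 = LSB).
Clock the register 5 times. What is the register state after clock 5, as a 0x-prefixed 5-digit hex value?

0x9ACE3

reg_0 = 0x59C7E
clock 1: out=0, reg = 0xACE3F
clock 2: out=1, reg = 0xD671F
clock 3: out=1, reg = 0x6B38F
clock 4: out=1, reg = 0x359C7
clock 5: out=1, reg = 0x9ACE3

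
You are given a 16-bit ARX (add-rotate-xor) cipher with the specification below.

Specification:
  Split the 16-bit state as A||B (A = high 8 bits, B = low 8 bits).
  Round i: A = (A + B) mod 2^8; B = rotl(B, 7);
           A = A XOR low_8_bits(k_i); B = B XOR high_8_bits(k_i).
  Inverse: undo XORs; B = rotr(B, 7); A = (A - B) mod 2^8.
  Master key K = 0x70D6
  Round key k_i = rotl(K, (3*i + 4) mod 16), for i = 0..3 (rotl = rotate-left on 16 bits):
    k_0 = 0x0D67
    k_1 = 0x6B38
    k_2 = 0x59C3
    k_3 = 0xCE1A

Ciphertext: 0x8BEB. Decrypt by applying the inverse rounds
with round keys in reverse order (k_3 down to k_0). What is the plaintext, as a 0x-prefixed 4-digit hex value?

s_0 = ciphertext = 0x8BEB
s_1 = InvRound(s_0, k_3) = 0x474A
s_2 = InvRound(s_1, k_2) = 0x5E26
s_3 = InvRound(s_2, k_1) = 0xCC9A
s_4 = InvRound(s_3, k_0) = 0x7C2F

0x7C2F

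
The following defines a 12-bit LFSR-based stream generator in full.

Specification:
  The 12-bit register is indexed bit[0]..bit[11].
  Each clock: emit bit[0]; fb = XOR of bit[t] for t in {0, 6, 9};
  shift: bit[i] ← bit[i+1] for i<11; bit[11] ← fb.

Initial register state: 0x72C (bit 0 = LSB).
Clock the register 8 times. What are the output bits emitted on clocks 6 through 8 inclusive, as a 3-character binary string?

reg_0 = 0x72C
clock 1: out=0, reg = 0xB96
clock 2: out=0, reg = 0xDCB
clock 3: out=1, reg = 0x6E5
clock 4: out=1, reg = 0xB72
clock 5: out=0, reg = 0x5B9
clock 6: out=1, reg = 0xADC
clock 7: out=0, reg = 0x56E
clock 8: out=0, reg = 0xAB7

100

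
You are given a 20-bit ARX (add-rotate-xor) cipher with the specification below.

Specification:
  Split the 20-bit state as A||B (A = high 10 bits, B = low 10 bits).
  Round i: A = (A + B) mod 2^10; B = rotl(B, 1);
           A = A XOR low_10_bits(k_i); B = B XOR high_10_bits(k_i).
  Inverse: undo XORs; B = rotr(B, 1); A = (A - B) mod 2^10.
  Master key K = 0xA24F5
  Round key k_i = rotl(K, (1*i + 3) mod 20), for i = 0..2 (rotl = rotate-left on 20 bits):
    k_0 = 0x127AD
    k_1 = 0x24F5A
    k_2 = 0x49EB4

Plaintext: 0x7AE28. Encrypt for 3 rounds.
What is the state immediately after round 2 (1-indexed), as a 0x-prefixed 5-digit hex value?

0x230A3

s_0 = plaintext = 0x7AE28
s_1 = Round(s_0, k_0) = 0xEF818
s_2 = Round(s_1, k_1) = 0x230A3
s_3 = Round(s_2, k_2) = 0xE6C61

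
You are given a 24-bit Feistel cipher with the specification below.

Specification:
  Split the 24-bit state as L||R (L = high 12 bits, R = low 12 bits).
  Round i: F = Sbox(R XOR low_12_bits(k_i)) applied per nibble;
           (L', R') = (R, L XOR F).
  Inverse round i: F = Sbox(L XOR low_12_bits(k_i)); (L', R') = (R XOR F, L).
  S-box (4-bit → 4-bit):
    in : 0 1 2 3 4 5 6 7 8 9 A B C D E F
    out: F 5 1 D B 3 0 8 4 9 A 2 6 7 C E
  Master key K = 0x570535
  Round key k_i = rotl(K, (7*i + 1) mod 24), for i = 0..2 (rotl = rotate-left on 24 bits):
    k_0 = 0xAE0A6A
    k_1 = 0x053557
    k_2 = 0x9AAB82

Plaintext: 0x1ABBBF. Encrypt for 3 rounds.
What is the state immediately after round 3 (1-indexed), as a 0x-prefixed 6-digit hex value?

0xEF1755

s_0 = plaintext = 0x1ABBBF
s_1 = Round(s_0, k_0) = 0xBBF4D8
s_2 = Round(s_1, k_1) = 0x4D8EF1
s_3 = Round(s_2, k_2) = 0xEF1755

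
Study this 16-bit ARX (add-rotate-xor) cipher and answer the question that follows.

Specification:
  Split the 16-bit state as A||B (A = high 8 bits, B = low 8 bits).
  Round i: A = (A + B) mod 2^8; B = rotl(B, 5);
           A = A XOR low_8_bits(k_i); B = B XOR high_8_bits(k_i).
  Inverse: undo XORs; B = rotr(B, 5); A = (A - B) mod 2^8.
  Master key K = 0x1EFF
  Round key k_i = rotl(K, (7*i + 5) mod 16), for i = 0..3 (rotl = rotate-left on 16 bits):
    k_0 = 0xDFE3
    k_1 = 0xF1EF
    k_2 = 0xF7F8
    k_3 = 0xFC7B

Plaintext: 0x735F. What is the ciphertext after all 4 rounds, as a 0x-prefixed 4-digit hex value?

s_0 = plaintext = 0x735F
s_1 = Round(s_0, k_0) = 0x3134
s_2 = Round(s_1, k_1) = 0x8A77
s_3 = Round(s_2, k_2) = 0xF919
s_4 = Round(s_3, k_3) = 0x69DF

0x69DF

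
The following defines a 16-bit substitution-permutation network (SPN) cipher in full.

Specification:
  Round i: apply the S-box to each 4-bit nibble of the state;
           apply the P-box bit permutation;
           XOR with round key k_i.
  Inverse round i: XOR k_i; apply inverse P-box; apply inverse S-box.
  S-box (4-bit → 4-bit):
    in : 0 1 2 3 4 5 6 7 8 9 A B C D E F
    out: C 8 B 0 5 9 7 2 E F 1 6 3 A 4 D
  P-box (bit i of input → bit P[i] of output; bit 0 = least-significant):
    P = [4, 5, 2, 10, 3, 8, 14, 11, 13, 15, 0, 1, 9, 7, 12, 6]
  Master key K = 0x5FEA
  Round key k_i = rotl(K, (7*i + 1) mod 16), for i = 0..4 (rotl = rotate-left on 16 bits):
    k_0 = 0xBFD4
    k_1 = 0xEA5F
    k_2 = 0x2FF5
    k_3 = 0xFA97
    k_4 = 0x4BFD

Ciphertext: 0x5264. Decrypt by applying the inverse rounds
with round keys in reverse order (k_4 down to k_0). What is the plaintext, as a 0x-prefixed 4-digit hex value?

s_0 = ciphertext = 0x5264
s_1 = InvRound(s_0, k_4) = 0xBE2A
s_2 = InvRound(s_1, k_3) = 0x7E49
s_3 = InvRound(s_2, k_2) = 0xB366
s_4 = InvRound(s_3, k_1) = 0xEE9C
s_5 = InvRound(s_4, k_0) = 0x0363

0x0363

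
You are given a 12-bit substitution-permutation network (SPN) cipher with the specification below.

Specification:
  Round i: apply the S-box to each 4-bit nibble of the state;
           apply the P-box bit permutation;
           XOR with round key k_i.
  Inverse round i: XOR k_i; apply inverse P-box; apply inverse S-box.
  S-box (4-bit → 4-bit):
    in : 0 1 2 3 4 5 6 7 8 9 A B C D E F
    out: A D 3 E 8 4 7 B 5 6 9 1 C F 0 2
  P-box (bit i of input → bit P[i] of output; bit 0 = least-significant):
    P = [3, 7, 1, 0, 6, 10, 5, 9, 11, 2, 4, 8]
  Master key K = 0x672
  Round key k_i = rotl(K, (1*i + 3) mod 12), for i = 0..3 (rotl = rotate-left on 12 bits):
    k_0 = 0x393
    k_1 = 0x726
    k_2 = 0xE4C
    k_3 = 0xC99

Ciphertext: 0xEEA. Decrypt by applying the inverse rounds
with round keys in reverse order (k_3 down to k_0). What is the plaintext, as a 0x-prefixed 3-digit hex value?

s_0 = ciphertext = 0xEEA
s_1 = InvRound(s_0, k_3) = 0x51C
s_2 = InvRound(s_1, k_2) = 0x1AE
s_3 = InvRound(s_2, k_1) = 0xE02
s_4 = InvRound(s_3, k_0) = 0x1F0

0x1F0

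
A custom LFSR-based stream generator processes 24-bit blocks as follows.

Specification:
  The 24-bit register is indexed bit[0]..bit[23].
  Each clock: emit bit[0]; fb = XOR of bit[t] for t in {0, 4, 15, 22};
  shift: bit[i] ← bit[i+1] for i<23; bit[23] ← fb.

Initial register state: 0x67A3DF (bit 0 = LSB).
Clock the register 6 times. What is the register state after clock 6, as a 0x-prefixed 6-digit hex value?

reg_0 = 0x67A3DF
clock 1: out=1, reg = 0x33D1EF
clock 2: out=1, reg = 0x19E8F7
clock 3: out=1, reg = 0x8CF47B
clock 4: out=1, reg = 0xC67A3D
clock 5: out=1, reg = 0xE33D1E
clock 6: out=0, reg = 0x719E8F

0x719E8F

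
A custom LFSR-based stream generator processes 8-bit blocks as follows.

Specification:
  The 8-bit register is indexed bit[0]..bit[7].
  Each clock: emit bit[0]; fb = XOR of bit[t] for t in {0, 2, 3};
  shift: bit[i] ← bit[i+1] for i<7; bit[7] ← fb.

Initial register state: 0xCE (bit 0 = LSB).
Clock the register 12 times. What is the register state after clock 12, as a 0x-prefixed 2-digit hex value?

0x16

reg_0 = 0xCE
clock 1: out=0, reg = 0x67
clock 2: out=1, reg = 0x33
clock 3: out=1, reg = 0x99
clock 4: out=1, reg = 0x4C
clock 5: out=0, reg = 0x26
clock 6: out=0, reg = 0x93
clock 7: out=1, reg = 0xC9
clock 8: out=1, reg = 0x64
clock 9: out=0, reg = 0xB2
clock 10: out=0, reg = 0x59
clock 11: out=1, reg = 0x2C
clock 12: out=0, reg = 0x16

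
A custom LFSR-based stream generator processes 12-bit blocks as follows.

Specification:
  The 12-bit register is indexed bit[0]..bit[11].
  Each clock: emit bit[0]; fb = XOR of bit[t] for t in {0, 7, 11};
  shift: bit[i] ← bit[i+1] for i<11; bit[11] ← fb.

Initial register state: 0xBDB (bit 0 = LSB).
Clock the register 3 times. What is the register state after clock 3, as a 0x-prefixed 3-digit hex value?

0x77B

reg_0 = 0xBDB
clock 1: out=1, reg = 0xDED
clock 2: out=1, reg = 0xEF6
clock 3: out=0, reg = 0x77B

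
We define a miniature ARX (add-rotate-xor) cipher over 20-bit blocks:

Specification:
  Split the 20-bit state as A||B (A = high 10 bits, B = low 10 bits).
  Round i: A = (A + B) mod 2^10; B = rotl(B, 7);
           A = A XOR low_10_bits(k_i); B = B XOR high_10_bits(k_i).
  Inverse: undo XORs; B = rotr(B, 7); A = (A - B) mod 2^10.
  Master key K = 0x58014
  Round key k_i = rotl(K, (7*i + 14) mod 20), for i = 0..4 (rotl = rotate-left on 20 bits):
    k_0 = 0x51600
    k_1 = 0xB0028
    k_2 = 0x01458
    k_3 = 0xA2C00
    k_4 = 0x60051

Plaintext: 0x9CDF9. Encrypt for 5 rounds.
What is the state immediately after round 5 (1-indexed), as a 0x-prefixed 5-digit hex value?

0x14BFE

s_0 = plaintext = 0x9CDF9
s_1 = Round(s_0, k_0) = 0x9B1FA
s_2 = Round(s_1, k_1) = 0x13BFF
s_3 = Round(s_2, k_2) = 0x057FA
s_4 = Round(s_3, k_3) = 0x03FF4
s_5 = Round(s_4, k_4) = 0x14BFE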